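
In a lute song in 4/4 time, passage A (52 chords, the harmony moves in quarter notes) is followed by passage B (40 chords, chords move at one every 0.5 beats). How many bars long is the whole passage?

18 bars

A: 52 × 1 = 52 beats = 13 bars.
B: 40 × 0.5 = 20 beats = 5 bars.
Total: 13 + 5 = 18 bars.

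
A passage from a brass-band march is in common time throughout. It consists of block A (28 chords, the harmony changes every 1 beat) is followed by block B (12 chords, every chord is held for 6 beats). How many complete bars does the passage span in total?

25 bars

A: 28 × 1 = 28 beats = 7 bars.
B: 12 × 6 = 72 beats = 18 bars.
Total: 7 + 18 = 25 bars.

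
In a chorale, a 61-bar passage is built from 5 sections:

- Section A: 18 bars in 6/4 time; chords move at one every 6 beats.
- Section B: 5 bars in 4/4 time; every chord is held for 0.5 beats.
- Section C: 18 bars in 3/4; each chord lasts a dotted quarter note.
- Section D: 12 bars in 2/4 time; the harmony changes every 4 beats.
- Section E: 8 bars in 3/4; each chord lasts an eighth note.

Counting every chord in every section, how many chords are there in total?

148 chords

A: 18·6 = 108 beats, 108/6 = 18 chords.
B: 5·4 = 20 beats, 20/0.5 = 40 chords.
C: 18·3 = 54 beats, 54/1.5 = 36 chords.
D: 12·2 = 24 beats, 24/4 = 6 chords.
E: 8·3 = 24 beats, 24/0.5 = 48 chords.
Total: 18 + 40 + 36 + 6 + 48 = 148.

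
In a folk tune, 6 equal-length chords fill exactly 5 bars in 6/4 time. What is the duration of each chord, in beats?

5 bars × 6 beats/bar = 30 beats total.
30 beats ÷ 6 chords = 5 beats per chord.

5 beats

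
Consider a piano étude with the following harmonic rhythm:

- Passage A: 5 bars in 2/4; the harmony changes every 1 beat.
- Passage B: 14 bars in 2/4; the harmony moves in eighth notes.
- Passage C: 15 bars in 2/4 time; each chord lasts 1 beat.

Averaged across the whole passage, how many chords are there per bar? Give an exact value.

A: 5 × 2 = 10 beats ÷ 1 = 10 chords.
B: 14 × 2 = 28 beats ÷ 0.5 = 56 chords.
C: 15 × 2 = 30 beats ÷ 1 = 30 chords.
Overall: 96 chords over 34 bars → 96/34 = 48/17 chords per bar.

48/17 chords per bar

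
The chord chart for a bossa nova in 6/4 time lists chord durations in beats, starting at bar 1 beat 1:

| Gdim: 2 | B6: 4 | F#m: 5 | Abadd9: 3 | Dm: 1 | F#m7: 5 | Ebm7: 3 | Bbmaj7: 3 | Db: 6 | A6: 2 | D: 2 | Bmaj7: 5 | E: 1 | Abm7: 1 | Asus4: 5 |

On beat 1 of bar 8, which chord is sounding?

Beat 1 of bar 8 is beat (8−1)×6 + 1 = 43 overall.
Running totals: Gdim ends at 2, B6 ends at 6, F#m ends at 11, Abadd9 ends at 14, Dm ends at 15, F#m7 ends at 20, Ebm7 ends at 23, Bbmaj7 ends at 26, Db ends at 32, A6 ends at 34, D ends at 36, Bmaj7 ends at 41, E ends at 42, Abm7 ends at 43.
Beat 43 falls within Abm7.

Abm7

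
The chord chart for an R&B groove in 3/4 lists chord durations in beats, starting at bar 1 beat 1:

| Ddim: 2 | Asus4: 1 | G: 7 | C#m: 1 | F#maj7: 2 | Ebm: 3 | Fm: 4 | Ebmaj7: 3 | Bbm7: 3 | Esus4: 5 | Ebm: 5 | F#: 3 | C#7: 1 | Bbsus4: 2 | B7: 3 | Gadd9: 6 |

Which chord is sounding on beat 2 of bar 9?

Bbm7

Beat 2 of bar 9 is beat (9−1)×3 + 2 = 26 overall.
Running totals: Ddim ends at 2, Asus4 ends at 3, G ends at 10, C#m ends at 11, F#maj7 ends at 13, Ebm ends at 16, Fm ends at 20, Ebmaj7 ends at 23, Bbm7 ends at 26.
Beat 26 falls within Bbm7.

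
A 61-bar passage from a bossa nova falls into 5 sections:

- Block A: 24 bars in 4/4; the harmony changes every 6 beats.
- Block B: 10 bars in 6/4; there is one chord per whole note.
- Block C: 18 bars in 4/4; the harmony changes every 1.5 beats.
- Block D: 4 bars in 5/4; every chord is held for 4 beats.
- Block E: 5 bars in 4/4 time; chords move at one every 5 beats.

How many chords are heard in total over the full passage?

A has 96 beats and chords last 6 each, so 16 chords.
B has 60 beats and chords last 4 each, so 15 chords.
C has 72 beats and chords last 1.5 each, so 48 chords.
D has 20 beats and chords last 4 each, so 5 chords.
E has 20 beats and chords last 5 each, so 4 chords.
Total: 16 + 15 + 48 + 5 + 4 = 88.

88 chords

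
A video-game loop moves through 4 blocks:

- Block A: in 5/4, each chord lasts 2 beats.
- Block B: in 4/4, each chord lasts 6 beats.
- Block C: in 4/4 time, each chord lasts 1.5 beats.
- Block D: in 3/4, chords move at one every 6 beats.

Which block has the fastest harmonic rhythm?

Block C

A: 5/2 = 2.5 chords/bar.
B: 4/6 = 2/3 chords/bar.
C: 4/1.5 = 8/3 chords/bar.
D: 3/6 = 0.5 chords/bar.
Fastest is C at 8/3 chords/bar.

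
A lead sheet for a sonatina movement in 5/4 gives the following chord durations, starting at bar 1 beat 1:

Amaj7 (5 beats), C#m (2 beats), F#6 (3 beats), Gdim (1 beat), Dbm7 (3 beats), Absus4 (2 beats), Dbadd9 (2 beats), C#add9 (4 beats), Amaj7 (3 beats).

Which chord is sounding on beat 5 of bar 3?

Beat 5 of bar 3 is beat (3−1)×5 + 5 = 15 overall.
Running totals: Amaj7 ends at 5, C#m ends at 7, F#6 ends at 10, Gdim ends at 11, Dbm7 ends at 14, Absus4 ends at 16.
Beat 15 falls within Absus4.

Absus4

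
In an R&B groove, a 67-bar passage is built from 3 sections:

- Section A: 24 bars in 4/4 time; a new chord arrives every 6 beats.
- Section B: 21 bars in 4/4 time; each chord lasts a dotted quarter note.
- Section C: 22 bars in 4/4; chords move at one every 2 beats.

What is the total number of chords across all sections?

116 chords

A: 24 bars × 4 beats = 96 beats; 6 beats/chord → 16 chords.
B: 21 bars × 4 beats = 84 beats; 1.5 beats/chord → 56 chords.
C: 22 bars × 4 beats = 88 beats; 2 beats/chord → 44 chords.
Total: 16 + 56 + 44 = 116.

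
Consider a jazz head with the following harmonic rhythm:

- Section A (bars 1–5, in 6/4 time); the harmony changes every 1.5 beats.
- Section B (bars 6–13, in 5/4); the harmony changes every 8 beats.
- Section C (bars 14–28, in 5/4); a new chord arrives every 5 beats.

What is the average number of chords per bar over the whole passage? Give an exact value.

A: 5 bars of 6 beats is 30 beats; at 1.5 beats each that's 20 chords.
B: 8 bars of 5 beats is 40 beats; at 8 beats each that's 5 chords.
C: 15 bars of 5 beats is 75 beats; at 5 beats each that's 15 chords.
Overall: 40 chords over 28 bars → 40/28 = 10/7 chords per bar.

10/7 chords per bar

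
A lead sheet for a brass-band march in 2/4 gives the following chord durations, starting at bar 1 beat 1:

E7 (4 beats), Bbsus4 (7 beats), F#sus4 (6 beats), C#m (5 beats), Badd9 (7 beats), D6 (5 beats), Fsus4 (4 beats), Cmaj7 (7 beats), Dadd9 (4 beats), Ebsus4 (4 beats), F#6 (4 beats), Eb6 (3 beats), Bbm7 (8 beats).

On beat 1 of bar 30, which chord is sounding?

Beat 1 of bar 30 is beat (30−1)×2 + 1 = 59 overall.
Running totals: E7 ends at 4, Bbsus4 ends at 11, F#sus4 ends at 17, C#m ends at 22, Badd9 ends at 29, D6 ends at 34, Fsus4 ends at 38, Cmaj7 ends at 45, Dadd9 ends at 49, Ebsus4 ends at 53, F#6 ends at 57, Eb6 ends at 60.
Beat 59 falls within Eb6.

Eb6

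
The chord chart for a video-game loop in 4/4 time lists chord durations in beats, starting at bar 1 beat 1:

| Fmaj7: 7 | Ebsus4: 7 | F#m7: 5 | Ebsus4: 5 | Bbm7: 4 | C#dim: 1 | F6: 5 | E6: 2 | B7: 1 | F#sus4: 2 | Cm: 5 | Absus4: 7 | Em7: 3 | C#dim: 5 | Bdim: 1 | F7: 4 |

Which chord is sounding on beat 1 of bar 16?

Beat 1 of bar 16 is beat (16−1)×4 + 1 = 61 overall.
Running totals: Fmaj7 ends at 7, Ebsus4 ends at 14, F#m7 ends at 19, Ebsus4 ends at 24, Bbm7 ends at 28, C#dim ends at 29, F6 ends at 34, E6 ends at 36, B7 ends at 37, F#sus4 ends at 39, Cm ends at 44, Absus4 ends at 51, Em7 ends at 54, C#dim ends at 59, Bdim ends at 60, F7 ends at 64.
Beat 61 falls within F7.

F7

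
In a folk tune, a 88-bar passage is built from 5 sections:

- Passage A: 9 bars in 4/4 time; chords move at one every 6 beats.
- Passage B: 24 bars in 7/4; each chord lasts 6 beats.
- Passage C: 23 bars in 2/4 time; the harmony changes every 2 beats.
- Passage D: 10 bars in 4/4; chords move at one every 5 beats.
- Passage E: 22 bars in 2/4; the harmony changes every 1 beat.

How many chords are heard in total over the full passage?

109 chords

A: 9·4 = 36 beats, 36/6 = 6 chords.
B: 24·7 = 168 beats, 168/6 = 28 chords.
C: 23·2 = 46 beats, 46/2 = 23 chords.
D: 10·4 = 40 beats, 40/5 = 8 chords.
E: 22·2 = 44 beats, 44/1 = 44 chords.
Total: 6 + 28 + 23 + 8 + 44 = 109.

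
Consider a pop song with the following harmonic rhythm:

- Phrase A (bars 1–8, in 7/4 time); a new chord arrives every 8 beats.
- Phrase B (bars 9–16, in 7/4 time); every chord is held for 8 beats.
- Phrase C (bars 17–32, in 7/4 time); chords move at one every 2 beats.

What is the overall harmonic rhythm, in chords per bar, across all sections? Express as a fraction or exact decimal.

A: 8 bars of 7 beats is 56 beats; at 8 beats each that's 7 chords.
B: 8 bars of 7 beats is 56 beats; at 8 beats each that's 7 chords.
C: 16 bars of 7 beats is 112 beats; at 2 beats each that's 56 chords.
Overall: 70 chords over 32 bars → 70/32 = 35/16 chords per bar.

35/16 chords per bar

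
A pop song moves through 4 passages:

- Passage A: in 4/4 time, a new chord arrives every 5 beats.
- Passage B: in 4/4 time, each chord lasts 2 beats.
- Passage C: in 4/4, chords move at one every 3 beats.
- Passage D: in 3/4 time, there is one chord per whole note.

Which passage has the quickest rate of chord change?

Passage B

A: each chord is 5 beats in 4/4, so 0.8 per bar.
B: each chord is 2 beats in 4/4, so 2 per bar.
C: each chord is 3 beats in 4/4, so 4/3 per bar.
D: each chord is 4 beats in 3/4, so 0.75 per bar.
Fastest is B at 2 chords/bar.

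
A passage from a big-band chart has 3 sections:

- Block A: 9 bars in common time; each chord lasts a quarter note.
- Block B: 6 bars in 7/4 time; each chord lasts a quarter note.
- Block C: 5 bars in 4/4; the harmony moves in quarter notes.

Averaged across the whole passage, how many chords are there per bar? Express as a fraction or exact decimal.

4.9 chords per bar

A: 9 × 4 = 36 beats ÷ 1 = 36 chords.
B: 6 × 7 = 42 beats ÷ 1 = 42 chords.
C: 5 × 4 = 20 beats ÷ 1 = 20 chords.
Overall: 98 chords over 20 bars → 98/20 = 4.9 chords per bar.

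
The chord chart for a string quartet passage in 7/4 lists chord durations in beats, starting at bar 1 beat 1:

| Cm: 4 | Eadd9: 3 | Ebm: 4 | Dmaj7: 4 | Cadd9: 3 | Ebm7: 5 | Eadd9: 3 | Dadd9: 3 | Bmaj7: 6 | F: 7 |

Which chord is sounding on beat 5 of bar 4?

Eadd9

Beat 5 of bar 4 is beat (4−1)×7 + 5 = 26 overall.
Running totals: Cm ends at 4, Eadd9 ends at 7, Ebm ends at 11, Dmaj7 ends at 15, Cadd9 ends at 18, Ebm7 ends at 23, Eadd9 ends at 26.
Beat 26 falls within Eadd9.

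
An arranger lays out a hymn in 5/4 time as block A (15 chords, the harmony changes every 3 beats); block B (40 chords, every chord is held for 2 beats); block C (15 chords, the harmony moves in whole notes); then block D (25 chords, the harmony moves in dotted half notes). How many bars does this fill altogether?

52 bars

A: 15 × 3 = 45 beats = 9 bars.
B: 40 × 2 = 80 beats = 16 bars.
C: 15 × 4 = 60 beats = 12 bars.
D: 25 × 3 = 75 beats = 15 bars.
Total: 9 + 16 + 12 + 15 = 52 bars.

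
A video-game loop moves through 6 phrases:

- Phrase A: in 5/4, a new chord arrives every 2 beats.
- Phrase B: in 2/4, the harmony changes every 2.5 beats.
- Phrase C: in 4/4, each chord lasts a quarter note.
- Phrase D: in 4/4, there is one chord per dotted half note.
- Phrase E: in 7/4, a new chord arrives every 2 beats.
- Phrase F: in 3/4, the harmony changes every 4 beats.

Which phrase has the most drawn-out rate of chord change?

Phrase F

A: 5/2 = 2.5 chords/bar.
B: 2/2.5 = 0.8 chords/bar.
C: 4/1 = 4 chords/bar.
D: 4/3 = 4/3 chords/bar.
E: 7/2 = 3.5 chords/bar.
F: 3/4 = 0.75 chords/bar.
Slowest is F at 0.75 chords/bar.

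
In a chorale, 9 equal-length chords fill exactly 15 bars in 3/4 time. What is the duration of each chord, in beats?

15 bars × 3 beats/bar = 45 beats total.
45 beats ÷ 9 chords = 5 beats per chord.

5 beats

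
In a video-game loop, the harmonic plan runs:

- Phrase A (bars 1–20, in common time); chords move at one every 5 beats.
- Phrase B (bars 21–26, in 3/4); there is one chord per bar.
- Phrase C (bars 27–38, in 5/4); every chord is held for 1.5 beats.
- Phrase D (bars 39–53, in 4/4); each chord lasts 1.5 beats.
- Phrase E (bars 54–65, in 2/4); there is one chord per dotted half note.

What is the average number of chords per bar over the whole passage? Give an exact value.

22/13 chords per bar

A: 20 bars of 4 beats is 80 beats; at 5 beats each that's 16 chords.
B: 6 bars of 3 beats is 18 beats; at 3 beats each that's 6 chords.
C: 12 bars of 5 beats is 60 beats; at 1.5 beats each that's 40 chords.
D: 15 bars of 4 beats is 60 beats; at 1.5 beats each that's 40 chords.
E: 12 bars of 2 beats is 24 beats; at 3 beats each that's 8 chords.
Overall: 110 chords over 65 bars → 110/65 = 22/13 chords per bar.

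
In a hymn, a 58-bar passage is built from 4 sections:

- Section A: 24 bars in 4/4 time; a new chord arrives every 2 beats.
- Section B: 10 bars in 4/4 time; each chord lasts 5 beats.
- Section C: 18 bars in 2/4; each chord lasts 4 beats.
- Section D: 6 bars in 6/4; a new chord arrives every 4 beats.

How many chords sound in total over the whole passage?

74 chords

A: 24 bars × 4 beats = 96 beats; 2 beats/chord → 48 chords.
B: 10 bars × 4 beats = 40 beats; 5 beats/chord → 8 chords.
C: 18 bars × 2 beats = 36 beats; 4 beats/chord → 9 chords.
D: 6 bars × 6 beats = 36 beats; 4 beats/chord → 9 chords.
Total: 48 + 8 + 9 + 9 = 74.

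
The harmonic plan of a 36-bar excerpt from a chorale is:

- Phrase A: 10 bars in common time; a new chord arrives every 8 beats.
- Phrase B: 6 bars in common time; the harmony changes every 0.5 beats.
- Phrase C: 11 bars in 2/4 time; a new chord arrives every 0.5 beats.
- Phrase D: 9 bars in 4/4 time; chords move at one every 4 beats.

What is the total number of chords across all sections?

106 chords

A: 10·4 = 40 beats, 40/8 = 5 chords.
B: 6·4 = 24 beats, 24/0.5 = 48 chords.
C: 11·2 = 22 beats, 22/0.5 = 44 chords.
D: 9·4 = 36 beats, 36/4 = 9 chords.
Total: 5 + 48 + 44 + 9 = 106.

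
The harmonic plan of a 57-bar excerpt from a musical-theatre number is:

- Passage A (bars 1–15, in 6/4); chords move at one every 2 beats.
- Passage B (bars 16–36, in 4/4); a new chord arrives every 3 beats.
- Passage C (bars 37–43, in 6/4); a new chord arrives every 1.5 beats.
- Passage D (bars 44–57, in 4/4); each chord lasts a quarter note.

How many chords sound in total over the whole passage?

157 chords

A has 90 beats and chords last 2 each, so 45 chords.
B has 84 beats and chords last 3 each, so 28 chords.
C has 42 beats and chords last 1.5 each, so 28 chords.
D has 56 beats and chords last 1 each, so 56 chords.
Total: 45 + 28 + 28 + 56 = 157.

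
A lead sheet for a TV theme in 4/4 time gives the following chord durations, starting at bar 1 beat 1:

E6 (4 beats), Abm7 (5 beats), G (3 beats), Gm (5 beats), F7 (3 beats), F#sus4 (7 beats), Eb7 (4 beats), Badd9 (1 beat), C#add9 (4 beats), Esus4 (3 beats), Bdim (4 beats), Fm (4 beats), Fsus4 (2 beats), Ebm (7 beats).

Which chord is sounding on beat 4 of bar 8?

Beat 4 of bar 8 is beat (8−1)×4 + 4 = 32 overall.
Running totals: E6 ends at 4, Abm7 ends at 9, G ends at 12, Gm ends at 17, F7 ends at 20, F#sus4 ends at 27, Eb7 ends at 31, Badd9 ends at 32.
Beat 32 falls within Badd9.

Badd9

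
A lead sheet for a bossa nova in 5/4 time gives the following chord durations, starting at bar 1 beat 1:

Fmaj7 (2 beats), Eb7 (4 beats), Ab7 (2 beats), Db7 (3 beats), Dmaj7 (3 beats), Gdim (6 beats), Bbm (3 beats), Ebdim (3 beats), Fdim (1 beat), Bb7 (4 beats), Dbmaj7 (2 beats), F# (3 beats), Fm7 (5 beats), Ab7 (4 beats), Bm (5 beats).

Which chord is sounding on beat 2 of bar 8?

Beat 2 of bar 8 is beat (8−1)×5 + 2 = 37 overall.
Running totals: Fmaj7 ends at 2, Eb7 ends at 6, Ab7 ends at 8, Db7 ends at 11, Dmaj7 ends at 14, Gdim ends at 20, Bbm ends at 23, Ebdim ends at 26, Fdim ends at 27, Bb7 ends at 31, Dbmaj7 ends at 33, F# ends at 36, Fm7 ends at 41.
Beat 37 falls within Fm7.

Fm7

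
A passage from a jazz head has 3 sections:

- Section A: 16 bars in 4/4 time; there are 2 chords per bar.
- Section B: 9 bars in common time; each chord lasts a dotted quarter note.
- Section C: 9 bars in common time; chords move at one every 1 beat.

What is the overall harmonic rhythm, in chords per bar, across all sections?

46/17 chords per bar

A: 16 bars of 4 beats is 64 beats; at 2 beats each that's 32 chords.
B: 9 bars of 4 beats is 36 beats; at 1.5 beats each that's 24 chords.
C: 9 bars of 4 beats is 36 beats; at 1 beat each that's 36 chords.
Overall: 92 chords over 34 bars → 92/34 = 46/17 chords per bar.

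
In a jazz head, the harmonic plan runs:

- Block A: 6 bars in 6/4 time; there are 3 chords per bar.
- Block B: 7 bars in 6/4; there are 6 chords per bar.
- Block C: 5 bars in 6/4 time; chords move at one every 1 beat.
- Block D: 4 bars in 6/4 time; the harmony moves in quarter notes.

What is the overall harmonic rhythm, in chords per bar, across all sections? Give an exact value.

A: 6 bars of 6 beats is 36 beats; at 2 beats each that's 18 chords.
B: 7 bars of 6 beats is 42 beats; at 1 beat each that's 42 chords.
C: 5 bars of 6 beats is 30 beats; at 1 beat each that's 30 chords.
D: 4 bars of 6 beats is 24 beats; at 1 beat each that's 24 chords.
Overall: 114 chords over 22 bars → 114/22 = 57/11 chords per bar.

57/11 chords per bar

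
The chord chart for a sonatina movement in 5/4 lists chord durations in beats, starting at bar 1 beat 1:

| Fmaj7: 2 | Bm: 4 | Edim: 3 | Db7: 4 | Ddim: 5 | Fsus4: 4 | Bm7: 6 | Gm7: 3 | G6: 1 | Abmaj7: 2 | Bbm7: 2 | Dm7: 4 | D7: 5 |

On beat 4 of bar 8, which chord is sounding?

Dm7

Beat 4 of bar 8 is beat (8−1)×5 + 4 = 39 overall.
Running totals: Fmaj7 ends at 2, Bm ends at 6, Edim ends at 9, Db7 ends at 13, Ddim ends at 18, Fsus4 ends at 22, Bm7 ends at 28, Gm7 ends at 31, G6 ends at 32, Abmaj7 ends at 34, Bbm7 ends at 36, Dm7 ends at 40.
Beat 39 falls within Dm7.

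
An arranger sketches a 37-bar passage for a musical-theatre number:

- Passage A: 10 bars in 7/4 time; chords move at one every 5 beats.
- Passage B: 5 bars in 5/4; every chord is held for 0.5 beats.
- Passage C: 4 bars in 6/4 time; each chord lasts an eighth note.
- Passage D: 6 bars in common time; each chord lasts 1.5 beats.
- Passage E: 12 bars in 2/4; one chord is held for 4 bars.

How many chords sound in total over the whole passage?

131 chords

A has 70 beats and chords last 5 each, so 14 chords.
B has 25 beats and chords last 0.5 each, so 50 chords.
C has 24 beats and chords last 0.5 each, so 48 chords.
D has 24 beats and chords last 1.5 each, so 16 chords.
E has 24 beats and chords last 8 each, so 3 chords.
Total: 14 + 50 + 48 + 16 + 3 = 131.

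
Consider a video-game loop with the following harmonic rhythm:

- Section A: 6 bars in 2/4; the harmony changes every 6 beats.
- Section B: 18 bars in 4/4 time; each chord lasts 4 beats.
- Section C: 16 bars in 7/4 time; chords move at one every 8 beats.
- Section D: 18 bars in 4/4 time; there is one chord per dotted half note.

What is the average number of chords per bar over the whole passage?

1 chords per bar

A: 6 bars of 2 beats is 12 beats; at 6 beats each that's 2 chords.
B: 18 bars of 4 beats is 72 beats; at 4 beats each that's 18 chords.
C: 16 bars of 7 beats is 112 beats; at 8 beats each that's 14 chords.
D: 18 bars of 4 beats is 72 beats; at 3 beats each that's 24 chords.
Overall: 58 chords over 58 bars → 58/58 = 1 chords per bar.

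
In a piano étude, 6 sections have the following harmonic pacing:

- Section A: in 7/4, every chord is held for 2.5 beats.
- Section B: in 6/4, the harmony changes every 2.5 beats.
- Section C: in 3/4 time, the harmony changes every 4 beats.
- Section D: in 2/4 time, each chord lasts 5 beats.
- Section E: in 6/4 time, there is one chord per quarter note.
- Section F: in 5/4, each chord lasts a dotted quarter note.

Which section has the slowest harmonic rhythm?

Section D

A: 7 beats/bar ÷ 2.5 beats/chord = 2.8 chords/bar.
B: 6 beats/bar ÷ 2.5 beats/chord = 2.4 chords/bar.
C: 3 beats/bar ÷ 4 beats/chord = 0.75 chords/bar.
D: 2 beats/bar ÷ 5 beats/chord = 0.4 chords/bar.
E: 6 beats/bar ÷ 1 beat/chord = 6 chords/bar.
F: 5 beats/bar ÷ 1.5 beats/chord = 10/3 chords/bar.
Slowest is D at 0.4 chords/bar.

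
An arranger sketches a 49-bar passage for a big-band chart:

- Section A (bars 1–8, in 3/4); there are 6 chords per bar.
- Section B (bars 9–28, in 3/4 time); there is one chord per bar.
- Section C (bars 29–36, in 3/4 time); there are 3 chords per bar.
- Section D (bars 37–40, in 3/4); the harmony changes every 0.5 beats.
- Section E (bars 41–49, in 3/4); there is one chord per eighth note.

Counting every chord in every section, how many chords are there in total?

170 chords

A: 8 bars × 3 beats = 24 beats; 0.5 beats/chord → 48 chords.
B: 20 bars × 3 beats = 60 beats; 3 beats/chord → 20 chords.
C: 8 bars × 3 beats = 24 beats; 1 beat/chord → 24 chords.
D: 4 bars × 3 beats = 12 beats; 0.5 beats/chord → 24 chords.
E: 9 bars × 3 beats = 27 beats; 0.5 beats/chord → 54 chords.
Total: 48 + 20 + 24 + 24 + 54 = 170.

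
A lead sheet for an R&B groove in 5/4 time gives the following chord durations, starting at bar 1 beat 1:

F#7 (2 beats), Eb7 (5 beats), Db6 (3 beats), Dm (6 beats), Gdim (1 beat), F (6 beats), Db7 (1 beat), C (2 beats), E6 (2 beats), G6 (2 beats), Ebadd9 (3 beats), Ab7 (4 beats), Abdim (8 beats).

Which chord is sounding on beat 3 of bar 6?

Beat 3 of bar 6 is beat (6−1)×5 + 3 = 28 overall.
Running totals: F#7 ends at 2, Eb7 ends at 7, Db6 ends at 10, Dm ends at 16, Gdim ends at 17, F ends at 23, Db7 ends at 24, C ends at 26, E6 ends at 28.
Beat 28 falls within E6.

E6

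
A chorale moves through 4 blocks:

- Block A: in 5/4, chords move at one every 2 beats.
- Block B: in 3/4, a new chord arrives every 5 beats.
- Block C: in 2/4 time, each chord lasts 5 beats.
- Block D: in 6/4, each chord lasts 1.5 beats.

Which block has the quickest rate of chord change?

A: 5/2 = 2.5 chords/bar.
B: 3/5 = 0.6 chords/bar.
C: 2/5 = 0.4 chords/bar.
D: 6/1.5 = 4 chords/bar.
Fastest is D at 4 chords/bar.

Block D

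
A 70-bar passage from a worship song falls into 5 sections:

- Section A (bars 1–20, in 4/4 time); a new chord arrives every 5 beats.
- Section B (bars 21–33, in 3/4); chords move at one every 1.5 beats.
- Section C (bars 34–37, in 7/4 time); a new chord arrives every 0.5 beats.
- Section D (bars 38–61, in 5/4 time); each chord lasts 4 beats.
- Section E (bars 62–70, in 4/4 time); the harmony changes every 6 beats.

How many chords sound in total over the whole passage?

A: 20·4 = 80 beats, 80/5 = 16 chords.
B: 13·3 = 39 beats, 39/1.5 = 26 chords.
C: 4·7 = 28 beats, 28/0.5 = 56 chords.
D: 24·5 = 120 beats, 120/4 = 30 chords.
E: 9·4 = 36 beats, 36/6 = 6 chords.
Total: 16 + 26 + 56 + 30 + 6 = 134.

134 chords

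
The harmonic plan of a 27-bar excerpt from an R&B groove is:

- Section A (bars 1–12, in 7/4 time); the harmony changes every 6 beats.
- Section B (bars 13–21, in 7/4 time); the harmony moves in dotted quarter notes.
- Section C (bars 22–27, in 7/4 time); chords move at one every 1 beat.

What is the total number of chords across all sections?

98 chords

A has 84 beats and chords last 6 each, so 14 chords.
B has 63 beats and chords last 1.5 each, so 42 chords.
C has 42 beats and chords last 1 each, so 42 chords.
Total: 14 + 42 + 42 = 98.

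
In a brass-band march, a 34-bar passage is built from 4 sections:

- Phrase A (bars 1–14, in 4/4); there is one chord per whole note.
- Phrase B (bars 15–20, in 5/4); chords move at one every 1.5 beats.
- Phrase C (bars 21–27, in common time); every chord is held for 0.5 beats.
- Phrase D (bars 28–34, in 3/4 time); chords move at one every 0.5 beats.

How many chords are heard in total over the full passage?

132 chords

A has 56 beats and chords last 4 each, so 14 chords.
B has 30 beats and chords last 1.5 each, so 20 chords.
C has 28 beats and chords last 0.5 each, so 56 chords.
D has 21 beats and chords last 0.5 each, so 42 chords.
Total: 14 + 20 + 56 + 42 = 132.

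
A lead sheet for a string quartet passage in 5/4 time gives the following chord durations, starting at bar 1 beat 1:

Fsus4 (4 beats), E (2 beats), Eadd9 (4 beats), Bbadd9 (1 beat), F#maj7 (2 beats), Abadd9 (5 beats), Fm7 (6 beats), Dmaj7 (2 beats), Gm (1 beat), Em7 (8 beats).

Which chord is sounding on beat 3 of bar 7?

Beat 3 of bar 7 is beat (7−1)×5 + 3 = 33 overall.
Running totals: Fsus4 ends at 4, E ends at 6, Eadd9 ends at 10, Bbadd9 ends at 11, F#maj7 ends at 13, Abadd9 ends at 18, Fm7 ends at 24, Dmaj7 ends at 26, Gm ends at 27, Em7 ends at 35.
Beat 33 falls within Em7.

Em7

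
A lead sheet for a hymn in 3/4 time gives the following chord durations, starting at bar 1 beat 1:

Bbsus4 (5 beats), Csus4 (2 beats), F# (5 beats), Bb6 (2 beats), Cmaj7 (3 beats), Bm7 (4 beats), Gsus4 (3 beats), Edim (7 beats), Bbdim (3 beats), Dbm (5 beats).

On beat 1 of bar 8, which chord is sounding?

Beat 1 of bar 8 is beat (8−1)×3 + 1 = 22 overall.
Running totals: Bbsus4 ends at 5, Csus4 ends at 7, F# ends at 12, Bb6 ends at 14, Cmaj7 ends at 17, Bm7 ends at 21, Gsus4 ends at 24.
Beat 22 falls within Gsus4.

Gsus4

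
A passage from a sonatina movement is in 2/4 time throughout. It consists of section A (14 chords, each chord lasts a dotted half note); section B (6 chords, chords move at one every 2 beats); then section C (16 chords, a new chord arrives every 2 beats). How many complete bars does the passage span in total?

43 bars

A: 14 × 3 = 42 beats = 21 bars.
B: 6 × 2 = 12 beats = 6 bars.
C: 16 × 2 = 32 beats = 16 bars.
Total: 21 + 6 + 16 = 43 bars.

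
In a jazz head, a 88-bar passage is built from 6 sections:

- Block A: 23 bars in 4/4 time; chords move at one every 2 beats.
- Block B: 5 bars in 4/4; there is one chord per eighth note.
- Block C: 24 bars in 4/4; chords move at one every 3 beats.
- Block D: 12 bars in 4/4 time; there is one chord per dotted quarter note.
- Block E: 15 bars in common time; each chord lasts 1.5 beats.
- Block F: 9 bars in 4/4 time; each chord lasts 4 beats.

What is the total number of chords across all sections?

199 chords

A: 23 bars × 4 beats = 92 beats; 2 beats/chord → 46 chords.
B: 5 bars × 4 beats = 20 beats; 0.5 beats/chord → 40 chords.
C: 24 bars × 4 beats = 96 beats; 3 beats/chord → 32 chords.
D: 12 bars × 4 beats = 48 beats; 1.5 beats/chord → 32 chords.
E: 15 bars × 4 beats = 60 beats; 1.5 beats/chord → 40 chords.
F: 9 bars × 4 beats = 36 beats; 4 beats/chord → 9 chords.
Total: 46 + 40 + 32 + 32 + 40 + 9 = 199.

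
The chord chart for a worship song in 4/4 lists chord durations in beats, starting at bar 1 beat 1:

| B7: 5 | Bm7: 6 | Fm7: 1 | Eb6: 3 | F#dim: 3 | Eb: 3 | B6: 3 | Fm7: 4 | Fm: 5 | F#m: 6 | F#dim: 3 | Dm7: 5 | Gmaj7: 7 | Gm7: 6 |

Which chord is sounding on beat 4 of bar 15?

Gm7

Beat 4 of bar 15 is beat (15−1)×4 + 4 = 60 overall.
Running totals: B7 ends at 5, Bm7 ends at 11, Fm7 ends at 12, Eb6 ends at 15, F#dim ends at 18, Eb ends at 21, B6 ends at 24, Fm7 ends at 28, Fm ends at 33, F#m ends at 39, F#dim ends at 42, Dm7 ends at 47, Gmaj7 ends at 54, Gm7 ends at 60.
Beat 60 falls within Gm7.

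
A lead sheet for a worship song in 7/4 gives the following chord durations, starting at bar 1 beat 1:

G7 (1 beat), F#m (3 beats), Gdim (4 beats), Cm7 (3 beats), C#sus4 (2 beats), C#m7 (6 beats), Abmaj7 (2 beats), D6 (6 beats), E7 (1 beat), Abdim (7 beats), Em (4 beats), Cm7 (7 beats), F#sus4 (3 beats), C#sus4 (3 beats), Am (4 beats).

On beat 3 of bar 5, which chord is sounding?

Beat 3 of bar 5 is beat (5−1)×7 + 3 = 31 overall.
Running totals: G7 ends at 1, F#m ends at 4, Gdim ends at 8, Cm7 ends at 11, C#sus4 ends at 13, C#m7 ends at 19, Abmaj7 ends at 21, D6 ends at 27, E7 ends at 28, Abdim ends at 35.
Beat 31 falls within Abdim.

Abdim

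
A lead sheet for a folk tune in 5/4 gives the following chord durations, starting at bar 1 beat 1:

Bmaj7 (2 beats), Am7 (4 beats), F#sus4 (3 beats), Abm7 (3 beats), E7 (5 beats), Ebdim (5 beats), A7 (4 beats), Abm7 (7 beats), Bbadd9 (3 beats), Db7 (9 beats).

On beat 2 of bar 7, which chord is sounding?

Beat 2 of bar 7 is beat (7−1)×5 + 2 = 32 overall.
Running totals: Bmaj7 ends at 2, Am7 ends at 6, F#sus4 ends at 9, Abm7 ends at 12, E7 ends at 17, Ebdim ends at 22, A7 ends at 26, Abm7 ends at 33.
Beat 32 falls within Abm7.

Abm7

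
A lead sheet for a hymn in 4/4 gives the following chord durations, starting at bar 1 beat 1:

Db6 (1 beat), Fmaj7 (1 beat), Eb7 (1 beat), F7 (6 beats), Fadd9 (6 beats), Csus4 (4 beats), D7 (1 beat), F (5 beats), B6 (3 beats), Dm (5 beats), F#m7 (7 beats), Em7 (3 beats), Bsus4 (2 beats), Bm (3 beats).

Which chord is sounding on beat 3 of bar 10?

Beat 3 of bar 10 is beat (10−1)×4 + 3 = 39 overall.
Running totals: Db6 ends at 1, Fmaj7 ends at 2, Eb7 ends at 3, F7 ends at 9, Fadd9 ends at 15, Csus4 ends at 19, D7 ends at 20, F ends at 25, B6 ends at 28, Dm ends at 33, F#m7 ends at 40.
Beat 39 falls within F#m7.

F#m7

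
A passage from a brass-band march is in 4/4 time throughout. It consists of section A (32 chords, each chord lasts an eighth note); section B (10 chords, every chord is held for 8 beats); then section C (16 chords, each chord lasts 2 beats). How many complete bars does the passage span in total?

32 bars

A: 32 × 0.5 = 16 beats = 4 bars.
B: 10 × 8 = 80 beats = 20 bars.
C: 16 × 2 = 32 beats = 8 bars.
Total: 4 + 20 + 8 = 32 bars.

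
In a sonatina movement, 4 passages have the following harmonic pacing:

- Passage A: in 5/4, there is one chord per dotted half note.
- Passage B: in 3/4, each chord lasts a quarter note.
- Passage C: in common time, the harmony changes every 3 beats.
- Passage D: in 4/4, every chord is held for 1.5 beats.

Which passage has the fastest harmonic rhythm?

A: 5/3 = 5/3 chords/bar.
B: 3/1 = 3 chords/bar.
C: 4/3 = 4/3 chords/bar.
D: 4/1.5 = 8/3 chords/bar.
Fastest is B at 3 chords/bar.

Passage B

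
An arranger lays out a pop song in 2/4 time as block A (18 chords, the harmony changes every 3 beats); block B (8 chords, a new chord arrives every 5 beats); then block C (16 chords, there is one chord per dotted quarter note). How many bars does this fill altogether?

59 bars

A: 18 × 3 = 54 beats = 27 bars.
B: 8 × 5 = 40 beats = 20 bars.
C: 16 × 1.5 = 24 beats = 12 bars.
Total: 27 + 20 + 12 = 59 bars.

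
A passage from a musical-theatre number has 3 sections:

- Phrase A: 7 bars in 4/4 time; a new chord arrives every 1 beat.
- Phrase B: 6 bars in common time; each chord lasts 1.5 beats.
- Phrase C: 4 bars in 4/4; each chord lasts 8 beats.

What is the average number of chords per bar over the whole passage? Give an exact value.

A: 7 × 4 = 28 beats ÷ 1 = 28 chords.
B: 6 × 4 = 24 beats ÷ 1.5 = 16 chords.
C: 4 × 4 = 16 beats ÷ 8 = 2 chords.
Overall: 46 chords over 17 bars → 46/17 = 46/17 chords per bar.

46/17 chords per bar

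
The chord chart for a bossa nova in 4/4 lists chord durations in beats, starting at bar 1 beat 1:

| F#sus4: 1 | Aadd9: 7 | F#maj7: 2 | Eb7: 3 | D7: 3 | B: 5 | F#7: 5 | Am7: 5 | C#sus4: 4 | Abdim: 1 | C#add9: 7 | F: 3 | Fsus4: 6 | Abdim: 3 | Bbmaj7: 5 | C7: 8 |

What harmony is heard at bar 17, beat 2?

Beat 2 of bar 17 is beat (17−1)×4 + 2 = 66 overall.
Running totals: F#sus4 ends at 1, Aadd9 ends at 8, F#maj7 ends at 10, Eb7 ends at 13, D7 ends at 16, B ends at 21, F#7 ends at 26, Am7 ends at 31, C#sus4 ends at 35, Abdim ends at 36, C#add9 ends at 43, F ends at 46, Fsus4 ends at 52, Abdim ends at 55, Bbmaj7 ends at 60, C7 ends at 68.
Beat 66 falls within C7.

C7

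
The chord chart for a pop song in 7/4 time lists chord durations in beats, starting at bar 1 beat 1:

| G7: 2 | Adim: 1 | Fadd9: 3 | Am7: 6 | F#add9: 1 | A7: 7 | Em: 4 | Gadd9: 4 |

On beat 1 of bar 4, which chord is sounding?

Em

Beat 1 of bar 4 is beat (4−1)×7 + 1 = 22 overall.
Running totals: G7 ends at 2, Adim ends at 3, Fadd9 ends at 6, Am7 ends at 12, F#add9 ends at 13, A7 ends at 20, Em ends at 24.
Beat 22 falls within Em.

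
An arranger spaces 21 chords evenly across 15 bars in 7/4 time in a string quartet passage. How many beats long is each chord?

15 bars × 7 beats/bar = 105 beats total.
105 beats ÷ 21 chords = 5 beats per chord.

5 beats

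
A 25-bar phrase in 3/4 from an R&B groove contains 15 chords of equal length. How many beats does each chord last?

25 bars × 3 beats/bar = 75 beats total.
75 beats ÷ 15 chords = 5 beats per chord.

5 beats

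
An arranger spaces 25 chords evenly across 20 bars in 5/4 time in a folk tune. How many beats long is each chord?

20 bars × 5 beats/bar = 100 beats total.
100 beats ÷ 25 chords = 4 beats per chord.
(That is a whole note.)

4 beats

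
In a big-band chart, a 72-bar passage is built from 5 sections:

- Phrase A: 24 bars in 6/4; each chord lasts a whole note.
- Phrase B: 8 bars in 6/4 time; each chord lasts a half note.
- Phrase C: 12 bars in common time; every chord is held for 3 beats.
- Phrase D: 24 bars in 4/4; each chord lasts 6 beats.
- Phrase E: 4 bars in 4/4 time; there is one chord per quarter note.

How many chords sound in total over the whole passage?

108 chords

A: 24 bars × 6 beats = 144 beats; 4 beats/chord → 36 chords.
B: 8 bars × 6 beats = 48 beats; 2 beats/chord → 24 chords.
C: 12 bars × 4 beats = 48 beats; 3 beats/chord → 16 chords.
D: 24 bars × 4 beats = 96 beats; 6 beats/chord → 16 chords.
E: 4 bars × 4 beats = 16 beats; 1 beat/chord → 16 chords.
Total: 36 + 24 + 16 + 16 + 16 = 108.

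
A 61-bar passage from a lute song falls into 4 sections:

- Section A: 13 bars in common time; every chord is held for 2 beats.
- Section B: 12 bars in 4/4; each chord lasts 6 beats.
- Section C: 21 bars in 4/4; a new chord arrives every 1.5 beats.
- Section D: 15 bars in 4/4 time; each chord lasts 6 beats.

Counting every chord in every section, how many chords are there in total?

A: 13 bars × 4 beats = 52 beats; 2 beats/chord → 26 chords.
B: 12 bars × 4 beats = 48 beats; 6 beats/chord → 8 chords.
C: 21 bars × 4 beats = 84 beats; 1.5 beats/chord → 56 chords.
D: 15 bars × 4 beats = 60 beats; 6 beats/chord → 10 chords.
Total: 26 + 8 + 56 + 10 = 100.

100 chords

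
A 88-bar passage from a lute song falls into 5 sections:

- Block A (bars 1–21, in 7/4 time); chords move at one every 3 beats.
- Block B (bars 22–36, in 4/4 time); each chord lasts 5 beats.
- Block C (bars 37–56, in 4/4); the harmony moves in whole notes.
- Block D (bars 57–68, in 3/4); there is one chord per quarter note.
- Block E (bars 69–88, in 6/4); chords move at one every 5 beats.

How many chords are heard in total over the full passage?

141 chords

A has 147 beats and chords last 3 each, so 49 chords.
B has 60 beats and chords last 5 each, so 12 chords.
C has 80 beats and chords last 4 each, so 20 chords.
D has 36 beats and chords last 1 each, so 36 chords.
E has 120 beats and chords last 5 each, so 24 chords.
Total: 49 + 12 + 20 + 36 + 24 = 141.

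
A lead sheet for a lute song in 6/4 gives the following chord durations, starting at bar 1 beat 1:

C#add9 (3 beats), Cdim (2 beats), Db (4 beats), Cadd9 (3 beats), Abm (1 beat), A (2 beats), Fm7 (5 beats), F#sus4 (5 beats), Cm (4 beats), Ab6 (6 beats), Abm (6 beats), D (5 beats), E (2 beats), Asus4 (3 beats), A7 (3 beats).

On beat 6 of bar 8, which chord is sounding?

Beat 6 of bar 8 is beat (8−1)×6 + 6 = 48 overall.
Running totals: C#add9 ends at 3, Cdim ends at 5, Db ends at 9, Cadd9 ends at 12, Abm ends at 13, A ends at 15, Fm7 ends at 20, F#sus4 ends at 25, Cm ends at 29, Ab6 ends at 35, Abm ends at 41, D ends at 46, E ends at 48.
Beat 48 falls within E.

E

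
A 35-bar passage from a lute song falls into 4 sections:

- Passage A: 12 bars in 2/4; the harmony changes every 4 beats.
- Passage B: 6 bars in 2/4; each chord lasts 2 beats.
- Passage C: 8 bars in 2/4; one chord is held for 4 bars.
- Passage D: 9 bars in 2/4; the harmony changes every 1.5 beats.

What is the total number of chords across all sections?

A: 12 bars × 2 beats = 24 beats; 4 beats/chord → 6 chords.
B: 6 bars × 2 beats = 12 beats; 2 beats/chord → 6 chords.
C: 8 bars × 2 beats = 16 beats; 8 beats/chord → 2 chords.
D: 9 bars × 2 beats = 18 beats; 1.5 beats/chord → 12 chords.
Total: 6 + 6 + 2 + 12 = 26.

26 chords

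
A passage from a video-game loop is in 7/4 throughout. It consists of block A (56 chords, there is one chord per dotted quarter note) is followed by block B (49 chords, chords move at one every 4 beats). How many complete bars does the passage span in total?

40 bars

A: 56 × 1.5 = 84 beats = 12 bars.
B: 49 × 4 = 196 beats = 28 bars.
Total: 12 + 28 = 40 bars.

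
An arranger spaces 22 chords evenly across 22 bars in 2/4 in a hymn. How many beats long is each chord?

22 bars × 2 beats/bar = 44 beats total.
44 beats ÷ 22 chords = 2 beats per chord.
(That is a half note.)

2 beats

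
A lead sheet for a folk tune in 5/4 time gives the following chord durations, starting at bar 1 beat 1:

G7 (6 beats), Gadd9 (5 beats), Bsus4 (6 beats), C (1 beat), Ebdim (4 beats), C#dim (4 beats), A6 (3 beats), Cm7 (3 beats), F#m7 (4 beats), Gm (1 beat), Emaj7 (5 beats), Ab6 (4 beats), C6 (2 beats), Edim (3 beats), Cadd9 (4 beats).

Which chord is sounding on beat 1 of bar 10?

Ab6

Beat 1 of bar 10 is beat (10−1)×5 + 1 = 46 overall.
Running totals: G7 ends at 6, Gadd9 ends at 11, Bsus4 ends at 17, C ends at 18, Ebdim ends at 22, C#dim ends at 26, A6 ends at 29, Cm7 ends at 32, F#m7 ends at 36, Gm ends at 37, Emaj7 ends at 42, Ab6 ends at 46.
Beat 46 falls within Ab6.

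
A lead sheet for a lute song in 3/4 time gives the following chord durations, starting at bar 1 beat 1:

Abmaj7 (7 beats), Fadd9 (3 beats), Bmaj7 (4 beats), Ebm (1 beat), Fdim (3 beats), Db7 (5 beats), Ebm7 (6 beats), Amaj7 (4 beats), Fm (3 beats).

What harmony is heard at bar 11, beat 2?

Beat 2 of bar 11 is beat (11−1)×3 + 2 = 32 overall.
Running totals: Abmaj7 ends at 7, Fadd9 ends at 10, Bmaj7 ends at 14, Ebm ends at 15, Fdim ends at 18, Db7 ends at 23, Ebm7 ends at 29, Amaj7 ends at 33.
Beat 32 falls within Amaj7.

Amaj7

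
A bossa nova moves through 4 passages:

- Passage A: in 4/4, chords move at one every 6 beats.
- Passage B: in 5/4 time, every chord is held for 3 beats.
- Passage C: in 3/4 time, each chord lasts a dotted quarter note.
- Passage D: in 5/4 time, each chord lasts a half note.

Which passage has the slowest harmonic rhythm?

Passage A

A: each chord is 6 beats in 4/4, so 2/3 per bar.
B: each chord is 3 beats in 5/4, so 5/3 per bar.
C: each chord is 1.5 beats in 3/4, so 2 per bar.
D: each chord is 2 beats in 5/4, so 2.5 per bar.
Slowest is A at 2/3 chords/bar.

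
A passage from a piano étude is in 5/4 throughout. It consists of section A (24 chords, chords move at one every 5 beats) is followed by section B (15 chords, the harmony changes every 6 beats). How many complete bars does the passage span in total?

42 bars

A: 24 × 5 = 120 beats = 24 bars.
B: 15 × 6 = 90 beats = 18 bars.
Total: 24 + 18 = 42 bars.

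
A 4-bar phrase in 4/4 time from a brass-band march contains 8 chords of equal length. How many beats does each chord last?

4 bars × 4 beats/bar = 16 beats total.
16 beats ÷ 8 chords = 2 beats per chord.
(That is a half note.)

2 beats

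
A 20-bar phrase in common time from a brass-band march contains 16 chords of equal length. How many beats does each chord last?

5 beats

20 bars × 4 beats/bar = 80 beats total.
80 beats ÷ 16 chords = 5 beats per chord.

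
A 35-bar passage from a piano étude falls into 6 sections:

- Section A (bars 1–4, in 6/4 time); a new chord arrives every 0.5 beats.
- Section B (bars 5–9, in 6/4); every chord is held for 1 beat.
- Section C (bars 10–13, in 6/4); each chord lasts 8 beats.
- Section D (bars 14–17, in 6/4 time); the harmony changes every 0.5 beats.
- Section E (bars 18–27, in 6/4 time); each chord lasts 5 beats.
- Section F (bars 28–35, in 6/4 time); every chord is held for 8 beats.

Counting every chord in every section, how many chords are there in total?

A: 4·6 = 24 beats, 24/0.5 = 48 chords.
B: 5·6 = 30 beats, 30/1 = 30 chords.
C: 4·6 = 24 beats, 24/8 = 3 chords.
D: 4·6 = 24 beats, 24/0.5 = 48 chords.
E: 10·6 = 60 beats, 60/5 = 12 chords.
F: 8·6 = 48 beats, 48/8 = 6 chords.
Total: 48 + 30 + 3 + 48 + 12 + 6 = 147.

147 chords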